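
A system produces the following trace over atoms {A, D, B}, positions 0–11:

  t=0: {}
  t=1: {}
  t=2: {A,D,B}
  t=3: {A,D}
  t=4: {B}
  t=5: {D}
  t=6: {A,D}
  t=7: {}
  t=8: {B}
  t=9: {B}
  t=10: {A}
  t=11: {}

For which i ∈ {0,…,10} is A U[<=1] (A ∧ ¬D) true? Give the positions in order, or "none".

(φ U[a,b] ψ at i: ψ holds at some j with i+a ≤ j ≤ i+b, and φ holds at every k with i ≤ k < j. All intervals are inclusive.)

Evaluate at each i in [0,10]:
  i=0: ✗ (no rhs in [0,1])
  i=1: ✗ (no rhs in [1,2])
  i=2: ✗ (no rhs in [2,3])
  i=3: ✗ (no rhs in [3,4])
  i=4: ✗ (no rhs in [4,5])
  i=5: ✗ (no rhs in [5,6])
  i=6: ✗ (no rhs in [6,7])
  i=7: ✗ (no rhs in [7,8])
  i=8: ✗ (no rhs in [8,9])
  i=9: ✗ (lhs fails at k=9 before rhs at j=10)
  i=10: ✓ (rhs at j=10)

10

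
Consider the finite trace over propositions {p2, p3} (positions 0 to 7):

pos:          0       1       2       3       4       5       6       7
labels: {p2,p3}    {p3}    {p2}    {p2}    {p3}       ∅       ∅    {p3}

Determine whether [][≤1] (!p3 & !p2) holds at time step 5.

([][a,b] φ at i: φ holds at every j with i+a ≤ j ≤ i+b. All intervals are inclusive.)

Check (!p3 & !p2) at every j in [5,6]:
  j=5: true
  j=6: true
All positions satisfy it → formula holds.

True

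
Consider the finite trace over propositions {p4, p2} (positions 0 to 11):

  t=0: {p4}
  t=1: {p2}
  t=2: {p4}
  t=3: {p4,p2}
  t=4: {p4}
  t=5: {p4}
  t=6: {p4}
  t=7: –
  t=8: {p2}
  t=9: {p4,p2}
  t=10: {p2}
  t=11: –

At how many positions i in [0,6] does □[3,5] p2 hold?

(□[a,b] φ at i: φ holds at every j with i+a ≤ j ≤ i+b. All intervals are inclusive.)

Evaluate at each i in [0,6]:
  i=0: ✗ (fails at j=4)
  i=1: ✗ (fails at j=4)
  i=2: ✗ (fails at j=5)
  i=3: ✗ (fails at j=6)
  i=4: ✗ (fails at j=7)
  i=5: ✓ (all of [8,10])
  i=6: ✗ (fails at j=11)
Positions where it holds: {5} → 1.

1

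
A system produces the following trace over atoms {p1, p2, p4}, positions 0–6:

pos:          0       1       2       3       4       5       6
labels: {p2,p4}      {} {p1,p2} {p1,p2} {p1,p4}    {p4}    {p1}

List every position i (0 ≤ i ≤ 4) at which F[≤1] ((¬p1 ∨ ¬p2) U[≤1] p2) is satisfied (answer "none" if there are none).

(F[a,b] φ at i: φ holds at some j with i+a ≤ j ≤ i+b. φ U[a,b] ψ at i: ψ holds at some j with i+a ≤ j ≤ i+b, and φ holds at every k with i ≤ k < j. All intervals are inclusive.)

0, 1, 2, 3

Evaluate at each i in [0,4]:
  i=0: ✓ (witness j=0)
  i=1: ✓ (witness j=1)
  i=2: ✓ (witness j=2)
  i=3: ✓ (witness j=3)
  i=4: ✗ (none in [4,5])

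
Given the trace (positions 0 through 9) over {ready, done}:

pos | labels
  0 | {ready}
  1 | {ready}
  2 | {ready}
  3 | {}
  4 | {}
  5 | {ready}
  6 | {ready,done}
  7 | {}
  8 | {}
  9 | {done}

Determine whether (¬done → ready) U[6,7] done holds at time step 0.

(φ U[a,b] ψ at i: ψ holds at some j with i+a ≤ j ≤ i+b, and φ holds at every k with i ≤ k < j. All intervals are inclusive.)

Need some j in [6,7] with done, and (¬done → ready) at every k in [0,j-1].
  j=6: done holds, but (¬done → ready) fails at k=3 → not this j.
  j=7: done false.
No j in the window works → until fails.

Does not hold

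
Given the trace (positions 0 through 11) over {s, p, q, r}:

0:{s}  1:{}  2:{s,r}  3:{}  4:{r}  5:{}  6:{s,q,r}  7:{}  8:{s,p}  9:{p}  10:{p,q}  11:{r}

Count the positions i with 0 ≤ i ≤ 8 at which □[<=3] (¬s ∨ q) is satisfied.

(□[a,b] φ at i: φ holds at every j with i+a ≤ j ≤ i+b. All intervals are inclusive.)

Evaluate at each i in [0,8]:
  i=0: ✗ (fails at j=0)
  i=1: ✗ (fails at j=2)
  i=2: ✗ (fails at j=2)
  i=3: ✓ (all of [3,6])
  i=4: ✓ (all of [4,7])
  i=5: ✗ (fails at j=8)
  i=6: ✗ (fails at j=8)
  i=7: ✗ (fails at j=8)
  i=8: ✗ (fails at j=8)
Positions where it holds: {3, 4} → 2.

2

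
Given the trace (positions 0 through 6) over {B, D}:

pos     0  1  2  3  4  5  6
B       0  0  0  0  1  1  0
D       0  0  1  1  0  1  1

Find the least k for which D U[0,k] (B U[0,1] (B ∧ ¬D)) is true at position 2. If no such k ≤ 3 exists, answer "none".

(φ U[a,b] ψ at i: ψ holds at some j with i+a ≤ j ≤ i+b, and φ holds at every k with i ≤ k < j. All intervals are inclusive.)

2

Need earliest j ≥ 2 with (B U[0,1] (B ∧ ¬D)), and D at every k in [2,j-1].
  j=2: rhs fails.
  j=3: rhs fails.
  j=4: rhs holds; lhs holds on [2,3]. k = 2.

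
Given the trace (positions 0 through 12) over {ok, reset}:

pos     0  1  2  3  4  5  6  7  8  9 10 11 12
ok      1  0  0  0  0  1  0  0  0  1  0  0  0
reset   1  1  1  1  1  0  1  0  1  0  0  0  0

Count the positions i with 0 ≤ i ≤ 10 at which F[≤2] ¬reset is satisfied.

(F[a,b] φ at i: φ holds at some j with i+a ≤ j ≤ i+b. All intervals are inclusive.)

8

Evaluate at each i in [0,10]:
  i=0: ✗ (none in [0,2])
  i=1: ✗ (none in [1,3])
  i=2: ✗ (none in [2,4])
  i=3: ✓ (witness j=5)
  i=4: ✓ (witness j=5)
  i=5: ✓ (witness j=5)
  i=6: ✓ (witness j=7)
  i=7: ✓ (witness j=7)
  i=8: ✓ (witness j=9)
  i=9: ✓ (witness j=9)
  i=10: ✓ (witness j=10)
Positions where it holds: {3, 4, 5, 6, 7, 8, 9, 10} → 8.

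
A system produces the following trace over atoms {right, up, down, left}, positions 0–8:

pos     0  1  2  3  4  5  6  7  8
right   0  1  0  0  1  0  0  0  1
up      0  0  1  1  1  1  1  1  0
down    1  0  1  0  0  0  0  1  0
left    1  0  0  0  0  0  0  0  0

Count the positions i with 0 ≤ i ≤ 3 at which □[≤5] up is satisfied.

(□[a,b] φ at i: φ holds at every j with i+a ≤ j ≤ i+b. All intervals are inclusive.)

1

Evaluate at each i in [0,3]:
  i=0: ✗ (fails at j=0)
  i=1: ✗ (fails at j=1)
  i=2: ✓ (all of [2,7])
  i=3: ✗ (fails at j=8)
Positions where it holds: {2} → 1.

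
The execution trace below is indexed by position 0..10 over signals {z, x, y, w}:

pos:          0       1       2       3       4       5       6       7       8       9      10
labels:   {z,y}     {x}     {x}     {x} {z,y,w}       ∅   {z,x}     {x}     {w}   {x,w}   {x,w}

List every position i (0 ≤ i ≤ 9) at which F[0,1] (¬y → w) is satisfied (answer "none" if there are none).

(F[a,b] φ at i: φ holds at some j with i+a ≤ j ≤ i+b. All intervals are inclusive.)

0, 3, 4, 7, 8, 9

Evaluate at each i in [0,9]:
  i=0: ✓ (witness j=0)
  i=1: ✗ (none in [1,2])
  i=2: ✗ (none in [2,3])
  i=3: ✓ (witness j=4)
  i=4: ✓ (witness j=4)
  i=5: ✗ (none in [5,6])
  i=6: ✗ (none in [6,7])
  i=7: ✓ (witness j=8)
  i=8: ✓ (witness j=8)
  i=9: ✓ (witness j=9)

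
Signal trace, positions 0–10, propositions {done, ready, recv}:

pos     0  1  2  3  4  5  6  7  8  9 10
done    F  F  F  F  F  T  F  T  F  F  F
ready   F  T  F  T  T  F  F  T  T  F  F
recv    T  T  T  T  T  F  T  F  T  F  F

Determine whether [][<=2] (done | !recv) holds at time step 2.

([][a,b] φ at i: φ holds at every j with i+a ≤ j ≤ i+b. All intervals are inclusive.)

False

Check (done | !recv) at every j in [2,4]:
  j=2: false
  j=3: false
  j=4: false
Fails at j=2 → formula fails.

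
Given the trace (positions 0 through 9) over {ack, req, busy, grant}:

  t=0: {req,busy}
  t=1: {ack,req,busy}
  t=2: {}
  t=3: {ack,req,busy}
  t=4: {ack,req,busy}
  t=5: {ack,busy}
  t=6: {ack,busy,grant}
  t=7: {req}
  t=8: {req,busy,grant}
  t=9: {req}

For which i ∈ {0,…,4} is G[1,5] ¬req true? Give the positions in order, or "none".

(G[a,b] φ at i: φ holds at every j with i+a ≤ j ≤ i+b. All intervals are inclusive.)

Evaluate at each i in [0,4]:
  i=0: ✗ (fails at j=1)
  i=1: ✗ (fails at j=3)
  i=2: ✗ (fails at j=3)
  i=3: ✗ (fails at j=4)
  i=4: ✗ (fails at j=7)

none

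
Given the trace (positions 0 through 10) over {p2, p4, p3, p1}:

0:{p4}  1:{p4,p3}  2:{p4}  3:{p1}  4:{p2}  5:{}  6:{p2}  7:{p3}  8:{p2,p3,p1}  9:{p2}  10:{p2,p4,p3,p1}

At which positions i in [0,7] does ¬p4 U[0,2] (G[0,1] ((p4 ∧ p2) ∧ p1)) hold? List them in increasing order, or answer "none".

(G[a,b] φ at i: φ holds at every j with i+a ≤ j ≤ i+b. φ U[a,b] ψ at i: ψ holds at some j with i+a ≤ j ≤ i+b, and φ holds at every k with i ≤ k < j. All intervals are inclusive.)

none

Evaluate at each i in [0,7]:
  i=0: ✗ (no rhs in [0,2])
  i=1: ✗ (no rhs in [1,3])
  i=2: ✗ (no rhs in [2,4])
  i=3: ✗ (no rhs in [3,5])
  i=4: ✗ (no rhs in [4,6])
  i=5: ✗ (no rhs in [5,7])
  i=6: ✗ (no rhs in [6,8])
  i=7: ✗ (no rhs in [7,9])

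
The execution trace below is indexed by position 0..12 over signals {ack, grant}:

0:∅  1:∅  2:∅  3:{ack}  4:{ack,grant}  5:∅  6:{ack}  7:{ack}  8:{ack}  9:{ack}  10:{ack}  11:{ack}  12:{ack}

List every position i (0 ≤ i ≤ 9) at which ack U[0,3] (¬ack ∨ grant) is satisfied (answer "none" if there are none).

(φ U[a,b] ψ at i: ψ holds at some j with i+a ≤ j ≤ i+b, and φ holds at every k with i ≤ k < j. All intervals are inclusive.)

0, 1, 2, 3, 4, 5

Evaluate at each i in [0,9]:
  i=0: ✓ (rhs at j=0)
  i=1: ✓ (rhs at j=1)
  i=2: ✓ (rhs at j=2)
  i=3: ✓ (rhs at j=4; lhs holds on [3,3])
  i=4: ✓ (rhs at j=4)
  i=5: ✓ (rhs at j=5)
  i=6: ✗ (no rhs in [6,9])
  i=7: ✗ (no rhs in [7,10])
  i=8: ✗ (no rhs in [8,11])
  i=9: ✗ (no rhs in [9,12])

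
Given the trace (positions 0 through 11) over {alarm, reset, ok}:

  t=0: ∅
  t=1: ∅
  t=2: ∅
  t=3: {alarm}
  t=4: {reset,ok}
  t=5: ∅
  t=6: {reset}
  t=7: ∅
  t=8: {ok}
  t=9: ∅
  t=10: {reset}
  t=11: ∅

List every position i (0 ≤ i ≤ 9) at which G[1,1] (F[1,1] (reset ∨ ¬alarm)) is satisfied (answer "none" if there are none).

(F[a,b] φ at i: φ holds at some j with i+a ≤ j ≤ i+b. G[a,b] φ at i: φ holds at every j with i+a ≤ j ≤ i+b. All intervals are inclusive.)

Evaluate at each i in [0,9]:
  i=0: ✓ (all of [1,1])
  i=1: ✗ (fails at j=2)
  i=2: ✓ (all of [3,3])
  i=3: ✓ (all of [4,4])
  i=4: ✓ (all of [5,5])
  i=5: ✓ (all of [6,6])
  i=6: ✓ (all of [7,7])
  i=7: ✓ (all of [8,8])
  i=8: ✓ (all of [9,9])
  i=9: ✓ (all of [10,10])

0, 2, 3, 4, 5, 6, 7, 8, 9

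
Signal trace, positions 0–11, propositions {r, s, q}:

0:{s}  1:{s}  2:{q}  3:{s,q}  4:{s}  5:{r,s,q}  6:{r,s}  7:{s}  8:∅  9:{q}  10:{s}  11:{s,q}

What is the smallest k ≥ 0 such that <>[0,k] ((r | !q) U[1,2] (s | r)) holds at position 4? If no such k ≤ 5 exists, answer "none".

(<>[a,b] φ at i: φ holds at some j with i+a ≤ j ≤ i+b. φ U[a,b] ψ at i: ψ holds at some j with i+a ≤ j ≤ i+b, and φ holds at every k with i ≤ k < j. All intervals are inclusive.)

0

Scan j = 4,5,… for ((r | !q) U[1,2] (s | r)):
  j=4: holds
First hit at j=4, so smallest k = 4-4 = 0.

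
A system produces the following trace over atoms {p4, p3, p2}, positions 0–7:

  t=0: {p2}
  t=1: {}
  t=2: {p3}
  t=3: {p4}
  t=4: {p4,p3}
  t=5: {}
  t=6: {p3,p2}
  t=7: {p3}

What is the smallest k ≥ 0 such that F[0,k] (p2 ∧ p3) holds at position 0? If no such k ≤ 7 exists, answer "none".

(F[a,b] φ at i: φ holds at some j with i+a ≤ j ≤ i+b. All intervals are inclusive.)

6

Scan j = 0,1,… for (p2 ∧ p3):
  j=0: fails
  j=1: fails
  j=2: fails
  j=3: fails
  j=4: fails
  j=5: fails
  j=6: holds
First hit at j=6, so smallest k = 6-0 = 6.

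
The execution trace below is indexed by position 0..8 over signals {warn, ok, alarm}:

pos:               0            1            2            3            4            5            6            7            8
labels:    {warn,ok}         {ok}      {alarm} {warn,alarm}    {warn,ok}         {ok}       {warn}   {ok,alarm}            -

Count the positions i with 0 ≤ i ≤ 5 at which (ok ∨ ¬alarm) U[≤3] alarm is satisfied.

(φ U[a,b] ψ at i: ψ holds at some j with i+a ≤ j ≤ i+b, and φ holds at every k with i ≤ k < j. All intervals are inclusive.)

6

Evaluate at each i in [0,5]:
  i=0: ✓ (rhs at j=2; lhs holds on [0,1])
  i=1: ✓ (rhs at j=2; lhs holds on [1,1])
  i=2: ✓ (rhs at j=2)
  i=3: ✓ (rhs at j=3)
  i=4: ✓ (rhs at j=7; lhs holds on [4,6])
  i=5: ✓ (rhs at j=7; lhs holds on [5,6])
Positions where it holds: {0, 1, 2, 3, 4, 5} → 6.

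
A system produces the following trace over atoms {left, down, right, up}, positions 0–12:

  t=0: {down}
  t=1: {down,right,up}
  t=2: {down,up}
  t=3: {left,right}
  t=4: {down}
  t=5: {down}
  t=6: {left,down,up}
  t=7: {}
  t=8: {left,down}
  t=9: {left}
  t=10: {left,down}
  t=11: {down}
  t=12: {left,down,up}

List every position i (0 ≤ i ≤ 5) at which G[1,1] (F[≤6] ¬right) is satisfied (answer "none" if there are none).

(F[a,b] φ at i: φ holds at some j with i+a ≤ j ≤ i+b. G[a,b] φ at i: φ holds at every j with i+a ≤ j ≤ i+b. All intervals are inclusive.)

0, 1, 2, 3, 4, 5

Evaluate at each i in [0,5]:
  i=0: ✓ (all of [1,1])
  i=1: ✓ (all of [2,2])
  i=2: ✓ (all of [3,3])
  i=3: ✓ (all of [4,4])
  i=4: ✓ (all of [5,5])
  i=5: ✓ (all of [6,6])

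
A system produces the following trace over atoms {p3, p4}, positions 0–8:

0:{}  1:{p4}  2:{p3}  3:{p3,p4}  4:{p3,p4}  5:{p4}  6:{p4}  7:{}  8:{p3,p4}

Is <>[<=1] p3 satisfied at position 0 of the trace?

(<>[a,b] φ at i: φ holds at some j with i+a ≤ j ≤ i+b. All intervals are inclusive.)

Check p3 at each j in [0,1]:
  j=0: false
  j=1: false
No position in the window satisfies it → formula fails.

False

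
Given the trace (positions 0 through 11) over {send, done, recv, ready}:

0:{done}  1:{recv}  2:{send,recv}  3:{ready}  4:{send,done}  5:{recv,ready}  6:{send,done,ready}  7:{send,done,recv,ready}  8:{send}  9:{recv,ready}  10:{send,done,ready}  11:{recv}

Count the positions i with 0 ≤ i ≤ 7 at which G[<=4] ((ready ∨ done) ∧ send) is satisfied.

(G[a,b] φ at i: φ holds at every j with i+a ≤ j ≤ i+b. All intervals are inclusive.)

Evaluate at each i in [0,7]:
  i=0: ✗ (fails at j=0)
  i=1: ✗ (fails at j=1)
  i=2: ✗ (fails at j=2)
  i=3: ✗ (fails at j=3)
  i=4: ✗ (fails at j=5)
  i=5: ✗ (fails at j=5)
  i=6: ✗ (fails at j=8)
  i=7: ✗ (fails at j=8)
Positions where it holds: {} → 0.

0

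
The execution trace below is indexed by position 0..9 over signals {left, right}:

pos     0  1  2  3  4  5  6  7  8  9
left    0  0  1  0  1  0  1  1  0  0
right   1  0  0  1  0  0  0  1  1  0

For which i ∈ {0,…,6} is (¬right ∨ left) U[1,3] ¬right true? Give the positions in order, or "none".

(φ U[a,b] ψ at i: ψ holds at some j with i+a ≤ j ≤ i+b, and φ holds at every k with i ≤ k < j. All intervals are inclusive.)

Evaluate at each i in [0,6]:
  i=0: ✗ (lhs fails at k=0 before rhs at j=1)
  i=1: ✓ (rhs at j=2; lhs holds on [1,1])
  i=2: ✗ (lhs fails at k=3 before rhs at j=4)
  i=3: ✗ (lhs fails at k=3 before rhs at j=4)
  i=4: ✓ (rhs at j=5; lhs holds on [4,4])
  i=5: ✓ (rhs at j=6; lhs holds on [5,5])
  i=6: ✗ (lhs fails at k=8 before rhs at j=9)

1, 4, 5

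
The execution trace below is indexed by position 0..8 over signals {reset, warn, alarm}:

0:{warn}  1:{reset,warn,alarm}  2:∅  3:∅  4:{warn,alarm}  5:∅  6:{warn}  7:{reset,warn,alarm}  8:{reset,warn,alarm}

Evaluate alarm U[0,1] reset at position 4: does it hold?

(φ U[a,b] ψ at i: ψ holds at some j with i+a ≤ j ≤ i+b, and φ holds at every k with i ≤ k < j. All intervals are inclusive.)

Need some j in [4,5] with reset, and alarm at every k in [4,j-1].
  j=4: reset false.
  j=5: reset false.
No j in the window works → until fails.

No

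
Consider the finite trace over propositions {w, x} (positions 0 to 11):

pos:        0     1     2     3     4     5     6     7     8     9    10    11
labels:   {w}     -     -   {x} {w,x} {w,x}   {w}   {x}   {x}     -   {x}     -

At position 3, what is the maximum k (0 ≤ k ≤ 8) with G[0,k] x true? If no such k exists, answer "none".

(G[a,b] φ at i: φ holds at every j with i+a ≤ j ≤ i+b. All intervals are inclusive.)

2

x must hold from j=3 onward; find where it first fails.
  j=3: holds
  j=4: holds
  j=5: holds
  j=6: fails
Holds on [3,5], so largest k = 2.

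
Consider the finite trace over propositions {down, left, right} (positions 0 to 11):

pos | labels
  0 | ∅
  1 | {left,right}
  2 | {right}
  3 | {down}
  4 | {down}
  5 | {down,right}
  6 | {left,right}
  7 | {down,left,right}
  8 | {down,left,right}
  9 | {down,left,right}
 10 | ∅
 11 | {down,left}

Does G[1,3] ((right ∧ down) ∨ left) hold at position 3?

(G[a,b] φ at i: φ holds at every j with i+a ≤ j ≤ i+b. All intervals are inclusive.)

Check ((right ∧ down) ∨ left) at every j in [4,6]:
  j=4: false
  j=5: true
  j=6: true
Fails at j=4 → formula fails.

No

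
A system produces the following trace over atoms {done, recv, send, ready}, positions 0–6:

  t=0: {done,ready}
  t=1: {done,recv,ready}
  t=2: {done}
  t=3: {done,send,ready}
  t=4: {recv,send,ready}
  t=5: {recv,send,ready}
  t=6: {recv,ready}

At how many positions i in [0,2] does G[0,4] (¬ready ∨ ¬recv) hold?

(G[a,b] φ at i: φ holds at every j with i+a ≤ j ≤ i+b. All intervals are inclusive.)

0

Evaluate at each i in [0,2]:
  i=0: ✗ (fails at j=1)
  i=1: ✗ (fails at j=1)
  i=2: ✗ (fails at j=4)
Positions where it holds: {} → 0.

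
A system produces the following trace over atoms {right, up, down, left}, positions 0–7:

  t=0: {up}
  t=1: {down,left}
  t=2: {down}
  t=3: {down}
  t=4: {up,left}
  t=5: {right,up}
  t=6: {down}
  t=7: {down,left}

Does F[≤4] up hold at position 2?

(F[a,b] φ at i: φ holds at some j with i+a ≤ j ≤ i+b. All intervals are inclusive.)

Check up at each j in [2,6]:
  j=2: false
  j=3: false
  j=4: true
  j=5: true
  j=6: false
Found at j=4 → formula holds.

True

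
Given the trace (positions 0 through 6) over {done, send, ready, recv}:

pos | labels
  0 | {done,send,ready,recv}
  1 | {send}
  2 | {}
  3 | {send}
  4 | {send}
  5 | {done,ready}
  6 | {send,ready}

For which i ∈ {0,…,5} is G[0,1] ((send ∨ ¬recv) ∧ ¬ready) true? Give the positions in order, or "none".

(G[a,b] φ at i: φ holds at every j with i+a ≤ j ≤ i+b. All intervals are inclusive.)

Evaluate at each i in [0,5]:
  i=0: ✗ (fails at j=0)
  i=1: ✓ (all of [1,2])
  i=2: ✓ (all of [2,3])
  i=3: ✓ (all of [3,4])
  i=4: ✗ (fails at j=5)
  i=5: ✗ (fails at j=5)

1, 2, 3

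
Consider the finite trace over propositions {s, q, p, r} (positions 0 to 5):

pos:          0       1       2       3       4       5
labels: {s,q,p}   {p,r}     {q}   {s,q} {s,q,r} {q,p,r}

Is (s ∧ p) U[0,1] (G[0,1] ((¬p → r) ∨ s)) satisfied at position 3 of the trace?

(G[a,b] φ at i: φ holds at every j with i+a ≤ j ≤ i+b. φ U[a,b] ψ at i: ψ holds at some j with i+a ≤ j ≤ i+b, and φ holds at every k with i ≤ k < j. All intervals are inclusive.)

True

Need some j in [3,4] with G[0,1] ((¬p → r) ∨ s), and (s ∧ p) at every k in [3,j-1].
  j=3: G[0,1] ((¬p → r) ∨ s) holds; no prefix to check → satisfied.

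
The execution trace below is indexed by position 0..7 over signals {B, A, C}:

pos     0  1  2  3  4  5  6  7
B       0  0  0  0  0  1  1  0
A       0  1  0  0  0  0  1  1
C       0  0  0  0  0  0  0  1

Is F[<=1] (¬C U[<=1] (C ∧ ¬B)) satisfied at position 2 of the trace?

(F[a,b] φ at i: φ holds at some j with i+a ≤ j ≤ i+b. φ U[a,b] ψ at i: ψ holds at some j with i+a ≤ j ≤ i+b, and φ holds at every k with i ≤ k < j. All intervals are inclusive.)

No

Check (¬C U[<=1] (C ∧ ¬B)) at each j in [2,3]:
  j=2: fails
  j=3: fails
No position in the window satisfies it → formula fails.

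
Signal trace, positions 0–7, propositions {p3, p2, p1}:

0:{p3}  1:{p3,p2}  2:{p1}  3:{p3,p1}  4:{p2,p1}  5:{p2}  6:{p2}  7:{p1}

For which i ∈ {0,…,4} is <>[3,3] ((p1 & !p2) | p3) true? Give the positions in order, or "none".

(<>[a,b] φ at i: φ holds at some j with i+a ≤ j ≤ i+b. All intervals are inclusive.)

0, 4

Evaluate at each i in [0,4]:
  i=0: ✓ (witness j=3)
  i=1: ✗ (none in [4,4])
  i=2: ✗ (none in [5,5])
  i=3: ✗ (none in [6,6])
  i=4: ✓ (witness j=7)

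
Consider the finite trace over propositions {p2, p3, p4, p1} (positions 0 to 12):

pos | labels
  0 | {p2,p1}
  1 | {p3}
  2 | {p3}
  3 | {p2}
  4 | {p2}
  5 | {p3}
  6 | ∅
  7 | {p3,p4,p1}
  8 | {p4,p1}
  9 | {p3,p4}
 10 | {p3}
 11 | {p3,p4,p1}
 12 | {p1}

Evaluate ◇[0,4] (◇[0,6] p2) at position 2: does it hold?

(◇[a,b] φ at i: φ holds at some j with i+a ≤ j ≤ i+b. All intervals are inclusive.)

Check ◇[0,6] p2 at each j in [2,6]:
  j=2: holds (witness at 3)
  j=3: holds (witness at 3)
  j=4: holds (witness at 4)
  j=5: fails (none in [5,11])
  j=6: fails (none in [6,12])
Found at j=2 → formula holds.

Yes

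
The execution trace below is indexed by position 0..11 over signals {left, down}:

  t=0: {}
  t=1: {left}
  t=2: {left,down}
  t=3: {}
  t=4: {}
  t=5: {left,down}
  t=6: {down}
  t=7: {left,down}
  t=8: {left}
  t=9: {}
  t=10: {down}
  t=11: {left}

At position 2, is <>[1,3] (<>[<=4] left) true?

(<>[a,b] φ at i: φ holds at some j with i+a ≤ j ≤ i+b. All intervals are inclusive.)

Check <>[<=4] left at each j in [3,5]:
  j=3: holds (witness at 5)
  j=4: holds (witness at 5)
  j=5: holds (witness at 5)
Found at j=3 → formula holds.

True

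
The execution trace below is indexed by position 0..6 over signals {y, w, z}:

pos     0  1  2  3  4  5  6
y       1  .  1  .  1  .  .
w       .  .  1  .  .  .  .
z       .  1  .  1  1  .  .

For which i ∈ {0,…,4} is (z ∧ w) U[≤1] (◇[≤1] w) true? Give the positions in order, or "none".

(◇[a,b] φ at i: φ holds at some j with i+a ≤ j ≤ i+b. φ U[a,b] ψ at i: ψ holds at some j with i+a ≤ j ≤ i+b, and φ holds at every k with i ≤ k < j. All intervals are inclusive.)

Evaluate at each i in [0,4]:
  i=0: ✗ (lhs fails at k=0 before rhs at j=1)
  i=1: ✓ (rhs at j=1)
  i=2: ✓ (rhs at j=2)
  i=3: ✗ (no rhs in [3,4])
  i=4: ✗ (no rhs in [4,5])

1, 2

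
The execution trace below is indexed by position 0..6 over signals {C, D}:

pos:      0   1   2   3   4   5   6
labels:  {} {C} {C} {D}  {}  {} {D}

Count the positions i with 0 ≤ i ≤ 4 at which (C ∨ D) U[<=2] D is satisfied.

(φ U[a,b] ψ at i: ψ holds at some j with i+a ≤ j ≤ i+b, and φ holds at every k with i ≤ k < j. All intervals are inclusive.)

3

Evaluate at each i in [0,4]:
  i=0: ✗ (no rhs in [0,2])
  i=1: ✓ (rhs at j=3; lhs holds on [1,2])
  i=2: ✓ (rhs at j=3; lhs holds on [2,2])
  i=3: ✓ (rhs at j=3)
  i=4: ✗ (lhs fails at k=4 before rhs at j=6)
Positions where it holds: {1, 2, 3} → 3.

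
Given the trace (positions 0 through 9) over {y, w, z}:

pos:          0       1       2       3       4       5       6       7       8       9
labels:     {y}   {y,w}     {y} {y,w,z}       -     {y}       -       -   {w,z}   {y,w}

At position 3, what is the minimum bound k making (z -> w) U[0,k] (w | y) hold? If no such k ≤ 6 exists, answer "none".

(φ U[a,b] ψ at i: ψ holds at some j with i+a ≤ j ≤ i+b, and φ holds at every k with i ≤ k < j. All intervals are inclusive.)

0

Need earliest j ≥ 3 with (w | y), and (z -> w) at every k in [3,j-1].
  j=3: rhs holds (empty prefix). k = 0.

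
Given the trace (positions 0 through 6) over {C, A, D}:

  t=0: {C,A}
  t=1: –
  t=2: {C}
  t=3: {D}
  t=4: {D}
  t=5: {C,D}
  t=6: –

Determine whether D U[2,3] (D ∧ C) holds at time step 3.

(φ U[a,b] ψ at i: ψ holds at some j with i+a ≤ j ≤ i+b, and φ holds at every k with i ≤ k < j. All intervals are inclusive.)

Holds

Need some j in [5,6] with (D ∧ C), and D at every k in [3,j-1].
  j=5: (D ∧ C) holds; D holds at every k in [3,4] → satisfied.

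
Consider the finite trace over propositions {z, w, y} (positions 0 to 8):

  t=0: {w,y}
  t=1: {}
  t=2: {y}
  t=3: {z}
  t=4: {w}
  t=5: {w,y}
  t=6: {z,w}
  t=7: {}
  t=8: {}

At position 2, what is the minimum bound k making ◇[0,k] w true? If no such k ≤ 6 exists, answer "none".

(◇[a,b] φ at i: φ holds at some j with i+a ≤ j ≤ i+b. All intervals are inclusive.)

Scan j = 2,3,… for w:
  j=2: fails
  j=3: fails
  j=4: holds
First hit at j=4, so smallest k = 4-2 = 2.

2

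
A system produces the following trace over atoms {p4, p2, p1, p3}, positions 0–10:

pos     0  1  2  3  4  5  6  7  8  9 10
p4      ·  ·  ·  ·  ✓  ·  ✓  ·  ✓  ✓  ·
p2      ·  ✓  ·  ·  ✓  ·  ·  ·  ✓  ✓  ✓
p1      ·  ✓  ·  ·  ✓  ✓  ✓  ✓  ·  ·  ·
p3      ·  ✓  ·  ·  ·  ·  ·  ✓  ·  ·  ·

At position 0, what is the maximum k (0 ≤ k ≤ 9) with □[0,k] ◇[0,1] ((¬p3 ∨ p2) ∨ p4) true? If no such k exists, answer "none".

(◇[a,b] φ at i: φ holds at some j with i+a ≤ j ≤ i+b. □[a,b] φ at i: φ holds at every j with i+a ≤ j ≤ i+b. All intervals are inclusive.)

9

◇[0,1] ((¬p3 ∨ p2) ∨ p4) must hold from j=0 onward; find where it first fails.
  j=0: holds
  j=1: holds
  j=2: holds
  j=3: holds
  j=4: holds
  j=5: holds
  j=6: holds
  j=7: holds
  j=8: holds
  j=9: holds
Holds through j=9; largest k = 9.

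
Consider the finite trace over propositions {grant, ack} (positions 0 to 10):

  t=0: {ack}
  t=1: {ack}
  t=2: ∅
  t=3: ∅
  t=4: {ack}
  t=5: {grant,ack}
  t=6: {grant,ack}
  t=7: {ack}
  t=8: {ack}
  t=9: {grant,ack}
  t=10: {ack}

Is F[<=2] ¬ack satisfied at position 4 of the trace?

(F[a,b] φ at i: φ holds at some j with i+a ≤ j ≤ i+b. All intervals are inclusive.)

Check ¬ack at each j in [4,6]:
  j=4: false
  j=5: false
  j=6: false
No position in the window satisfies it → formula fails.

Does not hold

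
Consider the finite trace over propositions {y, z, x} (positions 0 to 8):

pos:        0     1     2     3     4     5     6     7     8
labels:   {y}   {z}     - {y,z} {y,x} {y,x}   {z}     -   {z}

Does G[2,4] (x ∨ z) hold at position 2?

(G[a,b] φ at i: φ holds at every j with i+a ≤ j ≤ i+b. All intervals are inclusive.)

Check (x ∨ z) at every j in [4,6]:
  j=4: true
  j=5: true
  j=6: true
All positions satisfy it → formula holds.

Yes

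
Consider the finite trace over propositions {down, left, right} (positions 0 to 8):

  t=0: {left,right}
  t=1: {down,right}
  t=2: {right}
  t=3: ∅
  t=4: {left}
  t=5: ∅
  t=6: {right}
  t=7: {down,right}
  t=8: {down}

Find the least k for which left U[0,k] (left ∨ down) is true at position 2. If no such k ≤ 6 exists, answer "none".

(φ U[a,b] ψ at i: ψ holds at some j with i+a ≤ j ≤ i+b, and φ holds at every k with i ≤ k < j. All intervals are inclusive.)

none

Need earliest j ≥ 2 with (left ∨ down), and left at every k in [2,j-1].
  j=2: rhs fails.
  j=3: rhs fails.
  j=4: rhs holds but lhs fails at k=2.
  j=5: rhs fails.
  j=6: rhs fails.
  j=7: rhs holds but lhs fails at k=2.
  j=8: rhs holds but lhs fails at k=2.
No witness within the range → none.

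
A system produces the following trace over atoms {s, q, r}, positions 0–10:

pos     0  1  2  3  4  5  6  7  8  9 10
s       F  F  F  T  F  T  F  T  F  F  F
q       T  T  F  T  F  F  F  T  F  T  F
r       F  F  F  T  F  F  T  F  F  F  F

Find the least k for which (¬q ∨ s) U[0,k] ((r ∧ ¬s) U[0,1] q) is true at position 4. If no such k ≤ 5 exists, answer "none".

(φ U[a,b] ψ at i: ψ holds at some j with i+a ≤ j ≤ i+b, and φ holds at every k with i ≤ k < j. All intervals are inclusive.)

Need earliest j ≥ 4 with ((r ∧ ¬s) U[0,1] q), and (¬q ∨ s) at every k in [4,j-1].
  j=4: rhs fails.
  j=5: rhs fails.
  j=6: rhs holds; lhs holds on [4,5]. k = 2.

2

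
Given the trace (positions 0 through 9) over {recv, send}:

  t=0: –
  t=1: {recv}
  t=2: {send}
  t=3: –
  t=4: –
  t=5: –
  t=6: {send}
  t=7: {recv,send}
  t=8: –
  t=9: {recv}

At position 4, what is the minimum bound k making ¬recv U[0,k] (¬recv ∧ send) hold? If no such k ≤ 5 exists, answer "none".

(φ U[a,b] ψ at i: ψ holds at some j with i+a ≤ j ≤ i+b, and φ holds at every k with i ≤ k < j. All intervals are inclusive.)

Need earliest j ≥ 4 with (¬recv ∧ send), and ¬recv at every k in [4,j-1].
  j=4: rhs fails.
  j=5: rhs fails.
  j=6: rhs holds; lhs holds on [4,5]. k = 2.

2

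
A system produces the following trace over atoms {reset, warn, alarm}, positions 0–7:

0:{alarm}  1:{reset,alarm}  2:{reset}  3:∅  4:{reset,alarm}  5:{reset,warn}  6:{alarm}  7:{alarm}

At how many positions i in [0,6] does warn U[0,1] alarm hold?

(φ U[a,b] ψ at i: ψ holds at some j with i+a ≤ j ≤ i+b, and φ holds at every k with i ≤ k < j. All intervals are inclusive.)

Evaluate at each i in [0,6]:
  i=0: ✓ (rhs at j=0)
  i=1: ✓ (rhs at j=1)
  i=2: ✗ (no rhs in [2,3])
  i=3: ✗ (lhs fails at k=3 before rhs at j=4)
  i=4: ✓ (rhs at j=4)
  i=5: ✓ (rhs at j=6; lhs holds on [5,5])
  i=6: ✓ (rhs at j=6)
Positions where it holds: {0, 1, 4, 5, 6} → 5.

5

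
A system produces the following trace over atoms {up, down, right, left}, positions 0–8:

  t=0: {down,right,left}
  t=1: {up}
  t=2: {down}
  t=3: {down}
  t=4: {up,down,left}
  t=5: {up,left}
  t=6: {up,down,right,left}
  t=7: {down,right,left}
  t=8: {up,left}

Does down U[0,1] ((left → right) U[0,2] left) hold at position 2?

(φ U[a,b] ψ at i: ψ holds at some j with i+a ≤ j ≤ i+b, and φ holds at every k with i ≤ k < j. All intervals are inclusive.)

Need some j in [2,3] with ((left → right) U[0,2] left), and down at every k in [2,j-1].
  j=2: ((left → right) U[0,2] left) holds; no prefix to check → satisfied.

Yes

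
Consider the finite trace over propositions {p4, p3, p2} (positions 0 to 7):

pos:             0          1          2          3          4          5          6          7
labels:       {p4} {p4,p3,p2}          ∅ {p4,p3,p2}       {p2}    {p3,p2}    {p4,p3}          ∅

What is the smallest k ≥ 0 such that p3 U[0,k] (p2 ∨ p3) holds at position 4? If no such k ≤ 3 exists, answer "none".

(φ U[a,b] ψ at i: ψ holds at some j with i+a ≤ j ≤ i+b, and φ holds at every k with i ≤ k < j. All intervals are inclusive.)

Need earliest j ≥ 4 with (p2 ∨ p3), and p3 at every k in [4,j-1].
  j=4: rhs holds (empty prefix). k = 0.

0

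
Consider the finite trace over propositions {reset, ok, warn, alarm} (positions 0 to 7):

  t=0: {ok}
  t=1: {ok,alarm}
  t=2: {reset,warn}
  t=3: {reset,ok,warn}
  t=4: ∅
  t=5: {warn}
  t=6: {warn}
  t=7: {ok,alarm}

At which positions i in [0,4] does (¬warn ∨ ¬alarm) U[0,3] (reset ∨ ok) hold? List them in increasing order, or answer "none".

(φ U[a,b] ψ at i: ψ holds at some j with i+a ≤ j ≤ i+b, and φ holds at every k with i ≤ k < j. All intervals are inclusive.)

0, 1, 2, 3, 4

Evaluate at each i in [0,4]:
  i=0: ✓ (rhs at j=0)
  i=1: ✓ (rhs at j=1)
  i=2: ✓ (rhs at j=2)
  i=3: ✓ (rhs at j=3)
  i=4: ✓ (rhs at j=7; lhs holds on [4,6])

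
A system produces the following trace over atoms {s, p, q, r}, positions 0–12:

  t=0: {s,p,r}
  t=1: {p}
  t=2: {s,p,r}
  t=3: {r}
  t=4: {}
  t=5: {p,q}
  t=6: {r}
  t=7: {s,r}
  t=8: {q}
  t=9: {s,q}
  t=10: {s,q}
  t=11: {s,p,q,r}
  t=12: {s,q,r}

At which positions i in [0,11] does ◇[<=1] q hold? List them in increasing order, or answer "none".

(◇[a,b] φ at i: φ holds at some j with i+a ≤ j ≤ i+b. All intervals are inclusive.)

4, 5, 7, 8, 9, 10, 11

Evaluate at each i in [0,11]:
  i=0: ✗ (none in [0,1])
  i=1: ✗ (none in [1,2])
  i=2: ✗ (none in [2,3])
  i=3: ✗ (none in [3,4])
  i=4: ✓ (witness j=5)
  i=5: ✓ (witness j=5)
  i=6: ✗ (none in [6,7])
  i=7: ✓ (witness j=8)
  i=8: ✓ (witness j=8)
  i=9: ✓ (witness j=9)
  i=10: ✓ (witness j=10)
  i=11: ✓ (witness j=11)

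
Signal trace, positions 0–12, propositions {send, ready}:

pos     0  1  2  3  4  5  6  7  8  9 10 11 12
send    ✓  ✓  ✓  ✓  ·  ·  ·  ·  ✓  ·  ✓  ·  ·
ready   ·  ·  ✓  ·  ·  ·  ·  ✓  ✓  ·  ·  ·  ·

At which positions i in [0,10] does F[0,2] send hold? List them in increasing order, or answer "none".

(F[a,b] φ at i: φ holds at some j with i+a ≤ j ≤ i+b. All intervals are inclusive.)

Evaluate at each i in [0,10]:
  i=0: ✓ (witness j=0)
  i=1: ✓ (witness j=1)
  i=2: ✓ (witness j=2)
  i=3: ✓ (witness j=3)
  i=4: ✗ (none in [4,6])
  i=5: ✗ (none in [5,7])
  i=6: ✓ (witness j=8)
  i=7: ✓ (witness j=8)
  i=8: ✓ (witness j=8)
  i=9: ✓ (witness j=10)
  i=10: ✓ (witness j=10)

0, 1, 2, 3, 6, 7, 8, 9, 10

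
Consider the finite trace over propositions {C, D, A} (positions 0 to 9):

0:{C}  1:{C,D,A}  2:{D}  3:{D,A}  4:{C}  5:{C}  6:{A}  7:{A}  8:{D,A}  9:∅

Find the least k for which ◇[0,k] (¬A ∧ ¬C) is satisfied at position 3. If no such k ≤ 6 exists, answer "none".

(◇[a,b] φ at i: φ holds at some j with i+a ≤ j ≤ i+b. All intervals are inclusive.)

6

Scan j = 3,4,… for (¬A ∧ ¬C):
  j=3: fails
  j=4: fails
  j=5: fails
  j=6: fails
  j=7: fails
  j=8: fails
  j=9: holds
First hit at j=9, so smallest k = 9-3 = 6.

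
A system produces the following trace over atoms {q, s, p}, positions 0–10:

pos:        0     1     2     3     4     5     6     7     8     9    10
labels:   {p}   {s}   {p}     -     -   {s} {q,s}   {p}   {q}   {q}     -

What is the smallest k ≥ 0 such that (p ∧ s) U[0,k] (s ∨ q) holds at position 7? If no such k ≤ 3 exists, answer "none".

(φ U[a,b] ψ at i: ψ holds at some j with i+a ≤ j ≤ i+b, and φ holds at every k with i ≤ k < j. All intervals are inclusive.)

none

Need earliest j ≥ 7 with (s ∨ q), and (p ∧ s) at every k in [7,j-1].
  j=7: rhs fails.
  j=8: rhs holds but lhs fails at k=7.
  j=9: rhs holds but lhs fails at k=7.
  j=10: rhs fails.
No witness within the range → none.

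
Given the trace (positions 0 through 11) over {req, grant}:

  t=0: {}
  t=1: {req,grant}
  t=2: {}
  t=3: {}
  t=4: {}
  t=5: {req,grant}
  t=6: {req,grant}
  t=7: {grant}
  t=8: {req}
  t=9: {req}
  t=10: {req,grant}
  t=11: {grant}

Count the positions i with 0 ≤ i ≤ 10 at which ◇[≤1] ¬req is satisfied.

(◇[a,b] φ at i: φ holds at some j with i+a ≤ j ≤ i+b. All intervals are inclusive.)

Evaluate at each i in [0,10]:
  i=0: ✓ (witness j=0)
  i=1: ✓ (witness j=2)
  i=2: ✓ (witness j=2)
  i=3: ✓ (witness j=3)
  i=4: ✓ (witness j=4)
  i=5: ✗ (none in [5,6])
  i=6: ✓ (witness j=7)
  i=7: ✓ (witness j=7)
  i=8: ✗ (none in [8,9])
  i=9: ✗ (none in [9,10])
  i=10: ✓ (witness j=11)
Positions where it holds: {0, 1, 2, 3, 4, 6, 7, 10} → 8.

8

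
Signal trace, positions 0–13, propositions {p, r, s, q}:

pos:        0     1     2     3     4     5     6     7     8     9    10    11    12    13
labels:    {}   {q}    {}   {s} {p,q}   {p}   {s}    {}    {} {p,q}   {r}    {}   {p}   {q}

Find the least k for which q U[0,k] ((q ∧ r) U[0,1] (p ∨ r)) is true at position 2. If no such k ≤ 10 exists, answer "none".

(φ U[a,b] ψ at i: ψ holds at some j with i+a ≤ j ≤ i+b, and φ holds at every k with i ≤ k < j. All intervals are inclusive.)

Need earliest j ≥ 2 with ((q ∧ r) U[0,1] (p ∨ r)), and q at every k in [2,j-1].
  j=2: rhs fails.
  j=3: rhs fails.
  j=4: rhs holds but lhs fails at k=2.
  j=5: rhs holds but lhs fails at k=2.
  j=6: rhs fails.
  j=7: rhs fails.
  j=8: rhs fails.
  j=9: rhs holds but lhs fails at k=2.
  j=10: rhs holds but lhs fails at k=2.
  j=11: rhs fails.
  j=12: rhs holds but lhs fails at k=2.
No witness within the range → none.

none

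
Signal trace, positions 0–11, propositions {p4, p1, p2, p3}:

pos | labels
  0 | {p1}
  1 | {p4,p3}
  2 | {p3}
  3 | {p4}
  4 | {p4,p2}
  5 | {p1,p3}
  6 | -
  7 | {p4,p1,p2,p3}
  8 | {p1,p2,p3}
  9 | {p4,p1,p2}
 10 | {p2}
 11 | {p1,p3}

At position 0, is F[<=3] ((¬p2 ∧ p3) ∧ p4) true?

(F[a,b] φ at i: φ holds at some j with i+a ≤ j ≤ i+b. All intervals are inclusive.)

Check ((¬p2 ∧ p3) ∧ p4) at each j in [0,3]:
  j=0: false
  j=1: true
  j=2: false
  j=3: false
Found at j=1 → formula holds.

Holds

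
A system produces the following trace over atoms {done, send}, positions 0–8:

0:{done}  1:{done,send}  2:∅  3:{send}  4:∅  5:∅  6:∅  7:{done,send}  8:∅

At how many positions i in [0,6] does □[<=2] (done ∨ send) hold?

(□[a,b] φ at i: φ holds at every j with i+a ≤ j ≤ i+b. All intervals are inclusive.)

0

Evaluate at each i in [0,6]:
  i=0: ✗ (fails at j=2)
  i=1: ✗ (fails at j=2)
  i=2: ✗ (fails at j=2)
  i=3: ✗ (fails at j=4)
  i=4: ✗ (fails at j=4)
  i=5: ✗ (fails at j=5)
  i=6: ✗ (fails at j=6)
Positions where it holds: {} → 0.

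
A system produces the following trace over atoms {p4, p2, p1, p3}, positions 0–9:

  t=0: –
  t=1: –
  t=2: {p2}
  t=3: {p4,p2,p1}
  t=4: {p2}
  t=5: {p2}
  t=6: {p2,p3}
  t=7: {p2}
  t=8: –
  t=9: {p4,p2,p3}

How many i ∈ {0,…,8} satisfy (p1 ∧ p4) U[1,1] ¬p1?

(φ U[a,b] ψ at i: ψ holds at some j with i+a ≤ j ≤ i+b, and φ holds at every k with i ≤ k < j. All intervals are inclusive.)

1

Evaluate at each i in [0,8]:
  i=0: ✗ (lhs fails at k=0 before rhs at j=1)
  i=1: ✗ (lhs fails at k=1 before rhs at j=2)
  i=2: ✗ (no rhs in [3,3])
  i=3: ✓ (rhs at j=4; lhs holds on [3,3])
  i=4: ✗ (lhs fails at k=4 before rhs at j=5)
  i=5: ✗ (lhs fails at k=5 before rhs at j=6)
  i=6: ✗ (lhs fails at k=6 before rhs at j=7)
  i=7: ✗ (lhs fails at k=7 before rhs at j=8)
  i=8: ✗ (lhs fails at k=8 before rhs at j=9)
Positions where it holds: {3} → 1.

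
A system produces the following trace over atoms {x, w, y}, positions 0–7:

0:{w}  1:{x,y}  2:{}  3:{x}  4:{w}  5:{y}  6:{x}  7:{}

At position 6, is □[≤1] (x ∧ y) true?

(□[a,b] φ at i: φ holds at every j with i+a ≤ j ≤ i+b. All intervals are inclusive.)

Check (x ∧ y) at every j in [6,7]:
  j=6: false
  j=7: false
Fails at j=6 → formula fails.

False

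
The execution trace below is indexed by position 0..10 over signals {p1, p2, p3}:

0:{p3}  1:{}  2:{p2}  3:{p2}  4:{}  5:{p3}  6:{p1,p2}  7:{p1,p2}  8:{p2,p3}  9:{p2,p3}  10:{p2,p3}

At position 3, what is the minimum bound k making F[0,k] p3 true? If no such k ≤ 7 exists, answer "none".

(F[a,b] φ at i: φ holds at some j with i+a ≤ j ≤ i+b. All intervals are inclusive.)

2

Scan j = 3,4,… for p3:
  j=3: fails
  j=4: fails
  j=5: holds
First hit at j=5, so smallest k = 5-3 = 2.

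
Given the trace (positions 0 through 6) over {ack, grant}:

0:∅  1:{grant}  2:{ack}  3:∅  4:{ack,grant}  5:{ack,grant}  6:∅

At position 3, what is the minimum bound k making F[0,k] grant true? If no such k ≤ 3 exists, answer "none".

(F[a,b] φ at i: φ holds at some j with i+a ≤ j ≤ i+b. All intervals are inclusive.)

1

Scan j = 3,4,… for grant:
  j=3: fails
  j=4: holds
First hit at j=4, so smallest k = 4-3 = 1.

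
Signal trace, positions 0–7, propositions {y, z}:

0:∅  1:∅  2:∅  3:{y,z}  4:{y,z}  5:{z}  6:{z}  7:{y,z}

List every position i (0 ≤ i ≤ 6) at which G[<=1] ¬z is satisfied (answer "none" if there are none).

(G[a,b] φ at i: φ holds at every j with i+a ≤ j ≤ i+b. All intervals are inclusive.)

Evaluate at each i in [0,6]:
  i=0: ✓ (all of [0,1])
  i=1: ✓ (all of [1,2])
  i=2: ✗ (fails at j=3)
  i=3: ✗ (fails at j=3)
  i=4: ✗ (fails at j=4)
  i=5: ✗ (fails at j=5)
  i=6: ✗ (fails at j=6)

0, 1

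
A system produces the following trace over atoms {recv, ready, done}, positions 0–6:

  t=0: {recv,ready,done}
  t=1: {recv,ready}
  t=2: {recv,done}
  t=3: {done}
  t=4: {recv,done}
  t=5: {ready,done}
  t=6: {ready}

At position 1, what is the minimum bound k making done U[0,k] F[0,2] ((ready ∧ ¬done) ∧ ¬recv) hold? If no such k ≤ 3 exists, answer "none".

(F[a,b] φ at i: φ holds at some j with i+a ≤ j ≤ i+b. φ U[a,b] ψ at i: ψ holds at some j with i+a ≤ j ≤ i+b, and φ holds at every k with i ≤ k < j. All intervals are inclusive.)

Need earliest j ≥ 1 with F[0,2] ((ready ∧ ¬done) ∧ ¬recv), and done at every k in [1,j-1].
  j=1: rhs fails.
  j=2: rhs fails.
  j=3: rhs fails.
  j=4: rhs holds but lhs fails at k=1.
No witness within the range → none.

none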